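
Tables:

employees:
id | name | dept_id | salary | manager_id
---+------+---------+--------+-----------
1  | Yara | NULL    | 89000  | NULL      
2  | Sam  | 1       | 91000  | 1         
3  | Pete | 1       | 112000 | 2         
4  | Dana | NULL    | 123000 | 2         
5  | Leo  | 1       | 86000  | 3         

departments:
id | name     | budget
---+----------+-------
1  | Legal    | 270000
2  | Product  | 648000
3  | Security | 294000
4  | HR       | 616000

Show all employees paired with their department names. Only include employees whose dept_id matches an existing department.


INNER JOIN keeps only employees rows whose dept_id matches an id in departments. Walk through each employee:
  - employee 1 (Yara): dept_id=NULL, no match -> dropped
  - employee 2 (Sam): dept_id=1 -> matches Legal
  - employee 3 (Pete): dept_id=1 -> matches Legal
  - employee 4 (Dana): dept_id=NULL, no match -> dropped
  - employee 5 (Leo): dept_id=1 -> matches Legal
So 2 of 5 rows are dropped.

SQL:
SELECT a.name, b.name AS department
FROM employees a
INNER JOIN departments b ON a.dept_id = b.id

Result:
name | department
-----+-----------
Sam  | Legal     
Pete | Legal     
Leo  | Legal     


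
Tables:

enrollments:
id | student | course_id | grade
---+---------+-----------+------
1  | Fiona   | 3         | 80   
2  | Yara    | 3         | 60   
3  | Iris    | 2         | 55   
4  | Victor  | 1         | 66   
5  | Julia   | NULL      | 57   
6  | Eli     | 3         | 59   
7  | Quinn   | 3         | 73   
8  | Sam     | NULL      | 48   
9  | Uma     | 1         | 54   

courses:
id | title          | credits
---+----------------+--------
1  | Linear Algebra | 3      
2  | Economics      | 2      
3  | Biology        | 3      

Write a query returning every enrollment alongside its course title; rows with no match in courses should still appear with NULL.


LEFT JOIN keeps every row from enrollments (the left table); where course_id has no match in courses, the course columns become NULL. Walk through each enrollment:
  - enrollment 1 (Fiona): course_id=3 -> matches Biology
  - enrollment 2 (Yara): course_id=3 -> matches Biology
  - enrollment 3 (Iris): course_id=2 -> matches Economics
  - enrollment 4 (Victor): course_id=1 -> matches Linear Algebra
  - enrollment 5 (Julia): course_id=NULL, no match -> kept with NULL
  - enrollment 6 (Eli): course_id=3 -> matches Biology
  - enrollment 7 (Quinn): course_id=3 -> matches Biology
  - enrollment 8 (Sam): course_id=NULL, no match -> kept with NULL
  - enrollment 9 (Uma): course_id=1 -> matches Linear Algebra
All 9 rows appear; 2 have NULL course.

SQL:
SELECT a.student, b.title AS course
FROM enrollments a
LEFT JOIN courses b ON a.course_id = b.id

Result:
student | course        
--------+---------------
Fiona   | Biology       
Yara    | Biology       
Iris    | Economics     
Victor  | Linear Algebra
Julia   | NULL          
Eli     | Biology       
Quinn   | Biology       
Sam     | NULL          
Uma     | Linear Algebra


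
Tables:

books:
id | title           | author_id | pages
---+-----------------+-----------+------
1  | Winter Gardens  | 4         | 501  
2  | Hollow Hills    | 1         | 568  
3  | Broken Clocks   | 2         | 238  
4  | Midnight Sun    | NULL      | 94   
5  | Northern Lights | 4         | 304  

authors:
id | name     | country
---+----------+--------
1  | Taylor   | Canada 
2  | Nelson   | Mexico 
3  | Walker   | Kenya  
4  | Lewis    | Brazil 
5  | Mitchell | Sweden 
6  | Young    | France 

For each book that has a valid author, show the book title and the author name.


INNER JOIN keeps only books rows whose author_id matches an id in authors. Walk through each book:
  - book 1 (Winter Gardens): author_id=4 -> matches Lewis
  - book 2 (Hollow Hills): author_id=1 -> matches Taylor
  - book 3 (Broken Clocks): author_id=2 -> matches Nelson
  - book 4 (Midnight Sun): author_id=NULL, no match -> dropped
  - book 5 (Northern Lights): author_id=4 -> matches Lewis
So 1 of 5 rows is dropped.

SQL:
SELECT a.title, b.name AS author
FROM books a
INNER JOIN authors b ON a.author_id = b.id

Result:
title           | author
----------------+-------
Winter Gardens  | Lewis 
Hollow Hills    | Taylor
Broken Clocks   | Nelson
Northern Lights | Lewis 


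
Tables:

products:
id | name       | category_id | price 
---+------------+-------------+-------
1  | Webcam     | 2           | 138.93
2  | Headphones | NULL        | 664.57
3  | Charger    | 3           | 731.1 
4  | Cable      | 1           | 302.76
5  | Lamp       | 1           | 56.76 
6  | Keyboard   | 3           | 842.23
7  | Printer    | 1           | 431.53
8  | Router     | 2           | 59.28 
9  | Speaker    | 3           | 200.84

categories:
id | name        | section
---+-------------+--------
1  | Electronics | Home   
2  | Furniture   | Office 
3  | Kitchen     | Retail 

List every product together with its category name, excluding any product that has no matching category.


INNER JOIN keeps only products rows whose category_id matches an id in categories. Walk through each product:
  - product 1 (Webcam): category_id=2 -> matches Furniture
  - product 2 (Headphones): category_id=NULL, no match -> dropped
  - product 3 (Charger): category_id=3 -> matches Kitchen
  - product 4 (Cable): category_id=1 -> matches Electronics
  - product 5 (Lamp): category_id=1 -> matches Electronics
  - product 6 (Keyboard): category_id=3 -> matches Kitchen
  - product 7 (Printer): category_id=1 -> matches Electronics
  - product 8 (Router): category_id=2 -> matches Furniture
  - product 9 (Speaker): category_id=3 -> matches Kitchen
So 1 of 9 rows is dropped.

SQL:
SELECT a.name, b.name AS category
FROM products a
INNER JOIN categories b ON a.category_id = b.id

Result:
name     | category   
---------+------------
Webcam   | Furniture  
Charger  | Kitchen    
Cable    | Electronics
Lamp     | Electronics
Keyboard | Kitchen    
Printer  | Electronics
Router   | Furniture  
Speaker  | Kitchen    


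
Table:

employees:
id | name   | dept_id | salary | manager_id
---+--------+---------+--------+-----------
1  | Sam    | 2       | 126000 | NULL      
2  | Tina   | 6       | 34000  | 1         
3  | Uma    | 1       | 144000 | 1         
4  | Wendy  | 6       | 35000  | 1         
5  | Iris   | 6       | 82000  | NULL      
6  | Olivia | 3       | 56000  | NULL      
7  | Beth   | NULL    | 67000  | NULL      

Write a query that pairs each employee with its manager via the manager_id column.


This is a self-join: employees is joined to a second copy of itself, matching each row's manager_id to another row's id. Use LEFT JOIN so rows with manager_id=NULL are kept.
  - employee 1 (Sam): manager_id=NULL -> NULL
  - employee 2 (Tina): manager_id=1 -> Sam
  - employee 3 (Uma): manager_id=1 -> Sam
  - employee 4 (Wendy): manager_id=1 -> Sam
  - employee 5 (Iris): manager_id=NULL -> NULL
  - employee 6 (Olivia): manager_id=NULL -> NULL
  - employee 7 (Beth): manager_id=NULL -> NULL

SQL:
SELECT a.name AS item, b.name AS manager
FROM employees a
LEFT JOIN employees b ON a.manager_id = b.id

Result:
item   | manager
-------+--------
Sam    | NULL   
Tina   | Sam    
Uma    | Sam    
Wendy  | Sam    
Iris   | NULL   
Olivia | NULL   
Beth   | NULL   


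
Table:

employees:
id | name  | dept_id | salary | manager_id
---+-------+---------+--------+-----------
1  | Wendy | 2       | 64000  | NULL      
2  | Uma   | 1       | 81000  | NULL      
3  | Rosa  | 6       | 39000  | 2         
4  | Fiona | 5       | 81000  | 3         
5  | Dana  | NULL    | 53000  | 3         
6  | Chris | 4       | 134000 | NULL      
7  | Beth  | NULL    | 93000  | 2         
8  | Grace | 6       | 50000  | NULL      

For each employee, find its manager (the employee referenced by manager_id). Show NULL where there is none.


This is a self-join: employees is joined to a second copy of itself, matching each row's manager_id to another row's id. Use LEFT JOIN so rows with manager_id=NULL are kept.
  - employee 1 (Wendy): manager_id=NULL -> NULL
  - employee 2 (Uma): manager_id=NULL -> NULL
  - employee 3 (Rosa): manager_id=2 -> Uma
  - employee 4 (Fiona): manager_id=3 -> Rosa
  - employee 5 (Dana): manager_id=3 -> Rosa
  - employee 6 (Chris): manager_id=NULL -> NULL
  - employee 7 (Beth): manager_id=2 -> Uma
  - employee 8 (Grace): manager_id=NULL -> NULL

SQL:
SELECT a.name AS item, b.name AS manager
FROM employees a
LEFT JOIN employees b ON a.manager_id = b.id

Result:
item  | manager
------+--------
Wendy | NULL   
Uma   | NULL   
Rosa  | Uma    
Fiona | Rosa   
Dana  | Rosa   
Chris | NULL   
Beth  | Uma    
Grace | NULL   


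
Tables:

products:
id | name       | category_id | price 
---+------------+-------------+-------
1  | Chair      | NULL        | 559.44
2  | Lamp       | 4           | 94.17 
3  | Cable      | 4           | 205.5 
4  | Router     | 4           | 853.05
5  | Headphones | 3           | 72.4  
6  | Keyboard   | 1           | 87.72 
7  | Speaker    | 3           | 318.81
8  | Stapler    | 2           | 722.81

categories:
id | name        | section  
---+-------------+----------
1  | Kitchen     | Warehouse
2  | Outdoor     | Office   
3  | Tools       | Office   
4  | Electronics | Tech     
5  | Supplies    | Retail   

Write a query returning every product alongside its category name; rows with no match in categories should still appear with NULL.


LEFT JOIN keeps every row from products (the left table); where category_id has no match in categories, the category columns become NULL. Walk through each product:
  - product 1 (Chair): category_id=NULL, no match -> kept with NULL
  - product 2 (Lamp): category_id=4 -> matches Electronics
  - product 3 (Cable): category_id=4 -> matches Electronics
  - product 4 (Router): category_id=4 -> matches Electronics
  - product 5 (Headphones): category_id=3 -> matches Tools
  - product 6 (Keyboard): category_id=1 -> matches Kitchen
  - product 7 (Speaker): category_id=3 -> matches Tools
  - product 8 (Stapler): category_id=2 -> matches Outdoor
All 8 rows appear; 1 has NULL category.

SQL:
SELECT a.name, b.name AS category
FROM products a
LEFT JOIN categories b ON a.category_id = b.id

Result:
name       | category   
-----------+------------
Chair      | NULL       
Lamp       | Electronics
Cable      | Electronics
Router     | Electronics
Headphones | Tools      
Keyboard   | Kitchen    
Speaker    | Tools      
Stapler    | Outdoor    


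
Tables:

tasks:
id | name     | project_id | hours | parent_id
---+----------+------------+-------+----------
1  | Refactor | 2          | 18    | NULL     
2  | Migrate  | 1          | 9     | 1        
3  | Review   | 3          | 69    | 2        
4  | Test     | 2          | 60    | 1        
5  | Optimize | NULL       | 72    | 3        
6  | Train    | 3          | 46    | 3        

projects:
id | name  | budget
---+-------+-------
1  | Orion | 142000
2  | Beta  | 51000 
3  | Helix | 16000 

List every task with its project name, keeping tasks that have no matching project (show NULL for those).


LEFT JOIN keeps every row from tasks (the left table); where project_id has no match in projects, the project columns become NULL. Walk through each task:
  - task 1 (Refactor): project_id=2 -> matches Beta
  - task 2 (Migrate): project_id=1 -> matches Orion
  - task 3 (Review): project_id=3 -> matches Helix
  - task 4 (Test): project_id=2 -> matches Beta
  - task 5 (Optimize): project_id=NULL, no match -> kept with NULL
  - task 6 (Train): project_id=3 -> matches Helix
All 6 rows appear; 1 has NULL project.

SQL:
SELECT a.name, b.name AS project
FROM tasks a
LEFT JOIN projects b ON a.project_id = b.id

Result:
name     | project
---------+--------
Refactor | Beta   
Migrate  | Orion  
Review   | Helix  
Test     | Beta   
Optimize | NULL   
Train    | Helix  


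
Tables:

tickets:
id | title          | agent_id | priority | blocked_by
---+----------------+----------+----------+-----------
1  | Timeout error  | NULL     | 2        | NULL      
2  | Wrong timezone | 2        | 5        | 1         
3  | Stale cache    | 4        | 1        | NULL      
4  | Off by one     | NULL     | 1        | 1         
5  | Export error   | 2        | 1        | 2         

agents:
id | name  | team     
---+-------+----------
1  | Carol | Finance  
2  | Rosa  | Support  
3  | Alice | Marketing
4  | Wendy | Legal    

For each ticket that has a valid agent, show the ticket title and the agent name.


INNER JOIN keeps only tickets rows whose agent_id matches an id in agents. Walk through each ticket:
  - ticket 1 (Timeout error): agent_id=NULL, no match -> dropped
  - ticket 2 (Wrong timezone): agent_id=2 -> matches Rosa
  - ticket 3 (Stale cache): agent_id=4 -> matches Wendy
  - ticket 4 (Off by one): agent_id=NULL, no match -> dropped
  - ticket 5 (Export error): agent_id=2 -> matches Rosa
So 2 of 5 rows are dropped.

SQL:
SELECT a.title, b.name AS agent
FROM tickets a
INNER JOIN agents b ON a.agent_id = b.id

Result:
title          | agent
---------------+------
Wrong timezone | Rosa 
Stale cache    | Wendy
Export error   | Rosa 


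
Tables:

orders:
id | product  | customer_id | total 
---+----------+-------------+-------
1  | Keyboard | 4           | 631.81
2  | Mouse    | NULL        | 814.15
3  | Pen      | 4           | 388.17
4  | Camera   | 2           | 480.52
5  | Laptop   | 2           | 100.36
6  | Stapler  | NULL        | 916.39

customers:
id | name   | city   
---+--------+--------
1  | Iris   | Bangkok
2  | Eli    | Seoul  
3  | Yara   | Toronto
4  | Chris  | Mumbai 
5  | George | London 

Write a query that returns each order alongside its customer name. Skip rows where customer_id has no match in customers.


INNER JOIN keeps only orders rows whose customer_id matches an id in customers. Walk through each order:
  - order 1 (Keyboard): customer_id=4 -> matches Chris
  - order 2 (Mouse): customer_id=NULL, no match -> dropped
  - order 3 (Pen): customer_id=4 -> matches Chris
  - order 4 (Camera): customer_id=2 -> matches Eli
  - order 5 (Laptop): customer_id=2 -> matches Eli
  - order 6 (Stapler): customer_id=NULL, no match -> dropped
So 2 of 6 rows are dropped.

SQL:
SELECT a.product, b.name AS customer
FROM orders a
INNER JOIN customers b ON a.customer_id = b.id

Result:
product  | customer
---------+---------
Keyboard | Chris   
Pen      | Chris   
Camera   | Eli     
Laptop   | Eli     


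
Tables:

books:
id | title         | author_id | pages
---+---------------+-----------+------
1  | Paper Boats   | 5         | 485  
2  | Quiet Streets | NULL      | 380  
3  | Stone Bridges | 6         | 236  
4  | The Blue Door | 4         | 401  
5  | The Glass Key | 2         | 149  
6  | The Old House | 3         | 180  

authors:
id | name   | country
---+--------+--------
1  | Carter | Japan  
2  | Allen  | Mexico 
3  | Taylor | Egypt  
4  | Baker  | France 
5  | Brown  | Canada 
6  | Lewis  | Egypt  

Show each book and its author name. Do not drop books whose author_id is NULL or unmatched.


LEFT JOIN keeps every row from books (the left table); where author_id has no match in authors, the author columns become NULL. Walk through each book:
  - book 1 (Paper Boats): author_id=5 -> matches Brown
  - book 2 (Quiet Streets): author_id=NULL, no match -> kept with NULL
  - book 3 (Stone Bridges): author_id=6 -> matches Lewis
  - book 4 (The Blue Door): author_id=4 -> matches Baker
  - book 5 (The Glass Key): author_id=2 -> matches Allen
  - book 6 (The Old House): author_id=3 -> matches Taylor
All 6 rows appear; 1 has NULL author.

SQL:
SELECT a.title, b.name AS author
FROM books a
LEFT JOIN authors b ON a.author_id = b.id

Result:
title         | author
--------------+-------
Paper Boats   | Brown 
Quiet Streets | NULL  
Stone Bridges | Lewis 
The Blue Door | Baker 
The Glass Key | Allen 
The Old House | Taylor


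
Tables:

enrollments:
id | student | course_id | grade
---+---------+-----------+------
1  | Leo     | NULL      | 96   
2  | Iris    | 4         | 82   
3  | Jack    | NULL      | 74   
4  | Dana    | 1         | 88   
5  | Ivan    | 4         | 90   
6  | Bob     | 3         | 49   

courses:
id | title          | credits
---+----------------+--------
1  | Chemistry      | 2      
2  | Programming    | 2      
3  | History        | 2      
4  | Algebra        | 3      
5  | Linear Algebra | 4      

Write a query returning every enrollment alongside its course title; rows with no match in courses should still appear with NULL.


LEFT JOIN keeps every row from enrollments (the left table); where course_id has no match in courses, the course columns become NULL. Walk through each enrollment:
  - enrollment 1 (Leo): course_id=NULL, no match -> kept with NULL
  - enrollment 2 (Iris): course_id=4 -> matches Algebra
  - enrollment 3 (Jack): course_id=NULL, no match -> kept with NULL
  - enrollment 4 (Dana): course_id=1 -> matches Chemistry
  - enrollment 5 (Ivan): course_id=4 -> matches Algebra
  - enrollment 6 (Bob): course_id=3 -> matches History
All 6 rows appear; 2 have NULL course.

SQL:
SELECT a.student, b.title AS course
FROM enrollments a
LEFT JOIN courses b ON a.course_id = b.id

Result:
student | course   
--------+----------
Leo     | NULL     
Iris    | Algebra  
Jack    | NULL     
Dana    | Chemistry
Ivan    | Algebra  
Bob     | History  


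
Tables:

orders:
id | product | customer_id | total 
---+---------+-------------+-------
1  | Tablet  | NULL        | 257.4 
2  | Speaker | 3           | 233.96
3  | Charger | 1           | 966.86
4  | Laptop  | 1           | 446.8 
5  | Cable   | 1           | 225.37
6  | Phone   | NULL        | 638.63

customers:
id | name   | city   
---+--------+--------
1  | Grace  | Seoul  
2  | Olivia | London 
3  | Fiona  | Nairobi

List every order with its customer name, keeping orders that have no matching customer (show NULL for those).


LEFT JOIN keeps every row from orders (the left table); where customer_id has no match in customers, the customer columns become NULL. Walk through each order:
  - order 1 (Tablet): customer_id=NULL, no match -> kept with NULL
  - order 2 (Speaker): customer_id=3 -> matches Fiona
  - order 3 (Charger): customer_id=1 -> matches Grace
  - order 4 (Laptop): customer_id=1 -> matches Grace
  - order 5 (Cable): customer_id=1 -> matches Grace
  - order 6 (Phone): customer_id=NULL, no match -> kept with NULL
All 6 rows appear; 2 have NULL customer.

SQL:
SELECT a.product, b.name AS customer
FROM orders a
LEFT JOIN customers b ON a.customer_id = b.id

Result:
product | customer
--------+---------
Tablet  | NULL    
Speaker | Fiona   
Charger | Grace   
Laptop  | Grace   
Cable   | Grace   
Phone   | NULL    


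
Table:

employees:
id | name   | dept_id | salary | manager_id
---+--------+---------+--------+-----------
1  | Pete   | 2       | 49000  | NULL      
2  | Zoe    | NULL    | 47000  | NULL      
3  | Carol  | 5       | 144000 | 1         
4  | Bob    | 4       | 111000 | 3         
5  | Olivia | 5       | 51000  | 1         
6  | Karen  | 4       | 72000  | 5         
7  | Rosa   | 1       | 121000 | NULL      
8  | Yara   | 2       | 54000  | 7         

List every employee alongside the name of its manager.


This is a self-join: employees is joined to a second copy of itself, matching each row's manager_id to another row's id. Use LEFT JOIN so rows with manager_id=NULL are kept.
  - employee 1 (Pete): manager_id=NULL -> NULL
  - employee 2 (Zoe): manager_id=NULL -> NULL
  - employee 3 (Carol): manager_id=1 -> Pete
  - employee 4 (Bob): manager_id=3 -> Carol
  - employee 5 (Olivia): manager_id=1 -> Pete
  - employee 6 (Karen): manager_id=5 -> Olivia
  - employee 7 (Rosa): manager_id=NULL -> NULL
  - employee 8 (Yara): manager_id=7 -> Rosa

SQL:
SELECT a.name AS item, b.name AS manager
FROM employees a
LEFT JOIN employees b ON a.manager_id = b.id

Result:
item   | manager
-------+--------
Pete   | NULL   
Zoe    | NULL   
Carol  | Pete   
Bob    | Carol  
Olivia | Pete   
Karen  | Olivia 
Rosa   | NULL   
Yara   | Rosa   


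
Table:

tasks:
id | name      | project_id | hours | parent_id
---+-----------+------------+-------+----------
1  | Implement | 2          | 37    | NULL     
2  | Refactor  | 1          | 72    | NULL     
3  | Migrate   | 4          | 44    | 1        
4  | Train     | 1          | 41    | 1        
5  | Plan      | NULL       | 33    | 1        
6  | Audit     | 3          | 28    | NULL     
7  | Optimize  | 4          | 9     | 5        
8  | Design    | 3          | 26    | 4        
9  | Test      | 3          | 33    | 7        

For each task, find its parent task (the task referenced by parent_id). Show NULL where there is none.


This is a self-join: tasks is joined to a second copy of itself, matching each row's parent_id to another row's id. Use LEFT JOIN so rows with parent_id=NULL are kept.
  - task 1 (Implement): parent_id=NULL -> NULL
  - task 2 (Refactor): parent_id=NULL -> NULL
  - task 3 (Migrate): parent_id=1 -> Implement
  - task 4 (Train): parent_id=1 -> Implement
  - task 5 (Plan): parent_id=1 -> Implement
  - task 6 (Audit): parent_id=NULL -> NULL
  - task 7 (Optimize): parent_id=5 -> Plan
  - task 8 (Design): parent_id=4 -> Train
  - task 9 (Test): parent_id=7 -> Optimize

SQL:
SELECT a.name AS item, b.name AS parent
FROM tasks a
LEFT JOIN tasks b ON a.parent_id = b.id

Result:
item      | parent   
----------+----------
Implement | NULL     
Refactor  | NULL     
Migrate   | Implement
Train     | Implement
Plan      | Implement
Audit     | NULL     
Optimize  | Plan     
Design    | Train    
Test      | Optimize 


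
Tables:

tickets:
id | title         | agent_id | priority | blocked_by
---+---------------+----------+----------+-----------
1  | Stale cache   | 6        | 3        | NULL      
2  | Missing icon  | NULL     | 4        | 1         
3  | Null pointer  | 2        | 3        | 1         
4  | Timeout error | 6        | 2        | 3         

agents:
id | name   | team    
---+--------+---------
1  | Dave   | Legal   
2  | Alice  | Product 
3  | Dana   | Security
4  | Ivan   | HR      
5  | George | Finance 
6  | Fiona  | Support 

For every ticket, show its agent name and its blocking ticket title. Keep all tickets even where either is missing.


Two LEFT JOINs from the same base table tickets: one to agents via agent_id, one to tickets itself via blocked_by. Both are LEFT so every ticket is preserved.
Match against agents:
  - ticket 1 (Stale cache): agent_id=6 -> matches Fiona
  - ticket 2 (Missing icon): agent_id=NULL, no match -> kept with NULL
  - ticket 3 (Null pointer): agent_id=2 -> matches Alice
  - ticket 4 (Timeout error): agent_id=6 -> matches Fiona
Match against tickets (self):
  - ticket 1 (Stale cache): blocked_by=NULL -> NULL
  - ticket 2 (Missing icon): blocked_by=1 -> Stale cache
  - ticket 3 (Null pointer): blocked_by=1 -> Stale cache
  - ticket 4 (Timeout error): blocked_by=3 -> Null pointer

SQL:
SELECT a.title, b.name AS agent, c.title AS blocked_by
FROM tickets a
LEFT JOIN agents b ON a.agent_id = b.id
LEFT JOIN tickets c ON a.blocked_by = c.id

Result:
title         | agent | blocked_by  
--------------+-------+-------------
Stale cache   | Fiona | NULL        
Missing icon  | NULL  | Stale cache 
Null pointer  | Alice | Stale cache 
Timeout error | Fiona | Null pointer


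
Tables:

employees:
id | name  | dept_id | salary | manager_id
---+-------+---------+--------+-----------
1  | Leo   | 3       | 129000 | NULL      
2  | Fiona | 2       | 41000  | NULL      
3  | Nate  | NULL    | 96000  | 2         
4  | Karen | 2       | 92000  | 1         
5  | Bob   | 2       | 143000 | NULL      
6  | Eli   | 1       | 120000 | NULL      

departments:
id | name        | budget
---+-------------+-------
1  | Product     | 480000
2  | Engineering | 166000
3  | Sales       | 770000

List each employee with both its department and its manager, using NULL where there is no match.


Two LEFT JOINs from the same base table employees: one to departments via dept_id, one to employees itself via manager_id. Both are LEFT so every employee is preserved.
Match against departments:
  - employee 1 (Leo): dept_id=3 -> matches Sales
  - employee 2 (Fiona): dept_id=2 -> matches Engineering
  - employee 3 (Nate): dept_id=NULL, no match -> kept with NULL
  - employee 4 (Karen): dept_id=2 -> matches Engineering
  - employee 5 (Bob): dept_id=2 -> matches Engineering
  - employee 6 (Eli): dept_id=1 -> matches Product
Match against employees (self):
  - employee 1 (Leo): manager_id=NULL -> NULL
  - employee 2 (Fiona): manager_id=NULL -> NULL
  - employee 3 (Nate): manager_id=2 -> Fiona
  - employee 4 (Karen): manager_id=1 -> Leo
  - employee 5 (Bob): manager_id=NULL -> NULL
  - employee 6 (Eli): manager_id=NULL -> NULL

SQL:
SELECT a.name, b.name AS department, c.name AS manager
FROM employees a
LEFT JOIN departments b ON a.dept_id = b.id
LEFT JOIN employees c ON a.manager_id = c.id

Result:
name  | department  | manager
------+-------------+--------
Leo   | Sales       | NULL   
Fiona | Engineering | NULL   
Nate  | NULL        | Fiona  
Karen | Engineering | Leo    
Bob   | Engineering | NULL   
Eli   | Product     | NULL   


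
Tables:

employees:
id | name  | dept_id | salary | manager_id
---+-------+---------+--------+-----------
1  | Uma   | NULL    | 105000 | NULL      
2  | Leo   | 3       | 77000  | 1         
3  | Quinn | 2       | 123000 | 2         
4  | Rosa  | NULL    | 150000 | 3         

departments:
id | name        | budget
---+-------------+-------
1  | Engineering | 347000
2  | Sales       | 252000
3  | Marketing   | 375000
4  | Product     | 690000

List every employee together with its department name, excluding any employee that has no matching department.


INNER JOIN keeps only employees rows whose dept_id matches an id in departments. Walk through each employee:
  - employee 1 (Uma): dept_id=NULL, no match -> dropped
  - employee 2 (Leo): dept_id=3 -> matches Marketing
  - employee 3 (Quinn): dept_id=2 -> matches Sales
  - employee 4 (Rosa): dept_id=NULL, no match -> dropped
So 2 of 4 rows are dropped.

SQL:
SELECT a.name, b.name AS department
FROM employees a
INNER JOIN departments b ON a.dept_id = b.id

Result:
name  | department
------+-----------
Leo   | Marketing 
Quinn | Sales     


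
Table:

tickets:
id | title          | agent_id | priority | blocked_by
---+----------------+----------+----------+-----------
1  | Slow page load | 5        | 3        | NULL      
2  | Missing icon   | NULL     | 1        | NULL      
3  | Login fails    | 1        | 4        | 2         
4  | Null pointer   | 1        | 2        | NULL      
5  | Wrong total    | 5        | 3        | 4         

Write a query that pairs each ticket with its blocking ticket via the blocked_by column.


This is a self-join: tickets is joined to a second copy of itself, matching each row's blocked_by to another row's id. Use LEFT JOIN so rows with blocked_by=NULL are kept.
  - ticket 1 (Slow page load): blocked_by=NULL -> NULL
  - ticket 2 (Missing icon): blocked_by=NULL -> NULL
  - ticket 3 (Login fails): blocked_by=2 -> Missing icon
  - ticket 4 (Null pointer): blocked_by=NULL -> NULL
  - ticket 5 (Wrong total): blocked_by=4 -> Null pointer

SQL:
SELECT a.title AS item, b.title AS blocked_by
FROM tickets a
LEFT JOIN tickets b ON a.blocked_by = b.id

Result:
item           | blocked_by  
---------------+-------------
Slow page load | NULL        
Missing icon   | NULL        
Login fails    | Missing icon
Null pointer   | NULL        
Wrong total    | Null pointer


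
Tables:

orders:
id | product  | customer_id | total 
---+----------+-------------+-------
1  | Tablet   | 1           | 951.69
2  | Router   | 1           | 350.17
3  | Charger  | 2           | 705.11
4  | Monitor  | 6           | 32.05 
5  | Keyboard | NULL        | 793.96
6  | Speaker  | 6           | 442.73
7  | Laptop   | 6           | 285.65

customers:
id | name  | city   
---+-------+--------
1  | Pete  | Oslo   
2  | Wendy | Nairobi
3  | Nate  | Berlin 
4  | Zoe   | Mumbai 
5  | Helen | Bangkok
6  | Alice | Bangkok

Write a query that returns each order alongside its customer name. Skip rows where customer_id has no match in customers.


INNER JOIN keeps only orders rows whose customer_id matches an id in customers. Walk through each order:
  - order 1 (Tablet): customer_id=1 -> matches Pete
  - order 2 (Router): customer_id=1 -> matches Pete
  - order 3 (Charger): customer_id=2 -> matches Wendy
  - order 4 (Monitor): customer_id=6 -> matches Alice
  - order 5 (Keyboard): customer_id=NULL, no match -> dropped
  - order 6 (Speaker): customer_id=6 -> matches Alice
  - order 7 (Laptop): customer_id=6 -> matches Alice
So 1 of 7 rows is dropped.

SQL:
SELECT a.product, b.name AS customer
FROM orders a
INNER JOIN customers b ON a.customer_id = b.id

Result:
product | customer
--------+---------
Tablet  | Pete    
Router  | Pete    
Charger | Wendy   
Monitor | Alice   
Speaker | Alice   
Laptop  | Alice   


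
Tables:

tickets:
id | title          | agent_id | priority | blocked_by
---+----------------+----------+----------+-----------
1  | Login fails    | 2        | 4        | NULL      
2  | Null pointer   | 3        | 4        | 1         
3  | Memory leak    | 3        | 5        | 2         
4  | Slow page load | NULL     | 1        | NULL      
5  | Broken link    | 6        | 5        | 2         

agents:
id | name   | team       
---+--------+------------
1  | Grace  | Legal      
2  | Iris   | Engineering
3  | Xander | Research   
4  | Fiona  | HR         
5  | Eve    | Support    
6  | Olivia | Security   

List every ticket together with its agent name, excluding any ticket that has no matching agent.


INNER JOIN keeps only tickets rows whose agent_id matches an id in agents. Walk through each ticket:
  - ticket 1 (Login fails): agent_id=2 -> matches Iris
  - ticket 2 (Null pointer): agent_id=3 -> matches Xander
  - ticket 3 (Memory leak): agent_id=3 -> matches Xander
  - ticket 4 (Slow page load): agent_id=NULL, no match -> dropped
  - ticket 5 (Broken link): agent_id=6 -> matches Olivia
So 1 of 5 rows is dropped.

SQL:
SELECT a.title, b.name AS agent
FROM tickets a
INNER JOIN agents b ON a.agent_id = b.id

Result:
title        | agent 
-------------+-------
Login fails  | Iris  
Null pointer | Xander
Memory leak  | Xander
Broken link  | Olivia


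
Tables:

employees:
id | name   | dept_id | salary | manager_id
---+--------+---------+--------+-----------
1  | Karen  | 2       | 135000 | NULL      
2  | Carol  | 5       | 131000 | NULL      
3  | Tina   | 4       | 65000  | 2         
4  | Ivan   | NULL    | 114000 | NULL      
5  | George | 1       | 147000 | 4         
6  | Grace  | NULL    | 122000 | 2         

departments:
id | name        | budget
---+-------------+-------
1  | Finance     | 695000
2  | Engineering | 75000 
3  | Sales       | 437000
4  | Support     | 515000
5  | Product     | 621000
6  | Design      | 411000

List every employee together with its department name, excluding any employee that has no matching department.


INNER JOIN keeps only employees rows whose dept_id matches an id in departments. Walk through each employee:
  - employee 1 (Karen): dept_id=2 -> matches Engineering
  - employee 2 (Carol): dept_id=5 -> matches Product
  - employee 3 (Tina): dept_id=4 -> matches Support
  - employee 4 (Ivan): dept_id=NULL, no match -> dropped
  - employee 5 (George): dept_id=1 -> matches Finance
  - employee 6 (Grace): dept_id=NULL, no match -> dropped
So 2 of 6 rows are dropped.

SQL:
SELECT a.name, b.name AS department
FROM employees a
INNER JOIN departments b ON a.dept_id = b.id

Result:
name   | department 
-------+------------
Karen  | Engineering
Carol  | Product    
Tina   | Support    
George | Finance    


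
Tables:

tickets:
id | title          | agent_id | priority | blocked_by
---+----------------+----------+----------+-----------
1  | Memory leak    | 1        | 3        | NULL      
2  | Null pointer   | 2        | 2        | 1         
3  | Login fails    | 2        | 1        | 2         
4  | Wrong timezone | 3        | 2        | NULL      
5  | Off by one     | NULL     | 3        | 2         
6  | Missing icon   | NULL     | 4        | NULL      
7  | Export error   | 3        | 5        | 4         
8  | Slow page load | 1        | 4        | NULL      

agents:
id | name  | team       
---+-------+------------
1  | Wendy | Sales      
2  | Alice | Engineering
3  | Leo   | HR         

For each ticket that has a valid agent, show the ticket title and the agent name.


INNER JOIN keeps only tickets rows whose agent_id matches an id in agents. Walk through each ticket:
  - ticket 1 (Memory leak): agent_id=1 -> matches Wendy
  - ticket 2 (Null pointer): agent_id=2 -> matches Alice
  - ticket 3 (Login fails): agent_id=2 -> matches Alice
  - ticket 4 (Wrong timezone): agent_id=3 -> matches Leo
  - ticket 5 (Off by one): agent_id=NULL, no match -> dropped
  - ticket 6 (Missing icon): agent_id=NULL, no match -> dropped
  - ticket 7 (Export error): agent_id=3 -> matches Leo
  - ticket 8 (Slow page load): agent_id=1 -> matches Wendy
So 2 of 8 rows are dropped.

SQL:
SELECT a.title, b.name AS agent
FROM tickets a
INNER JOIN agents b ON a.agent_id = b.id

Result:
title          | agent
---------------+------
Memory leak    | Wendy
Null pointer   | Alice
Login fails    | Alice
Wrong timezone | Leo  
Export error   | Leo  
Slow page load | Wendy


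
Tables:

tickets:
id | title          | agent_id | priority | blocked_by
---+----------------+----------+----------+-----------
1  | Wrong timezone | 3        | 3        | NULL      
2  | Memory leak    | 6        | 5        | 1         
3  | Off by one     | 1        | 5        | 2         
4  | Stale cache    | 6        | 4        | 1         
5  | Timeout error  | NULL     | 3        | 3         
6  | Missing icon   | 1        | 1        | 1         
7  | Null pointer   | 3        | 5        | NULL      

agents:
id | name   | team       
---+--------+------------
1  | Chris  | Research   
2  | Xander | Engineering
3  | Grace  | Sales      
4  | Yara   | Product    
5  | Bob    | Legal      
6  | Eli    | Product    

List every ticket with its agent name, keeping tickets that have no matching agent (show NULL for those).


LEFT JOIN keeps every row from tickets (the left table); where agent_id has no match in agents, the agent columns become NULL. Walk through each ticket:
  - ticket 1 (Wrong timezone): agent_id=3 -> matches Grace
  - ticket 2 (Memory leak): agent_id=6 -> matches Eli
  - ticket 3 (Off by one): agent_id=1 -> matches Chris
  - ticket 4 (Stale cache): agent_id=6 -> matches Eli
  - ticket 5 (Timeout error): agent_id=NULL, no match -> kept with NULL
  - ticket 6 (Missing icon): agent_id=1 -> matches Chris
  - ticket 7 (Null pointer): agent_id=3 -> matches Grace
All 7 rows appear; 1 has NULL agent.

SQL:
SELECT a.title, b.name AS agent
FROM tickets a
LEFT JOIN agents b ON a.agent_id = b.id

Result:
title          | agent
---------------+------
Wrong timezone | Grace
Memory leak    | Eli  
Off by one     | Chris
Stale cache    | Eli  
Timeout error  | NULL 
Missing icon   | Chris
Null pointer   | Grace


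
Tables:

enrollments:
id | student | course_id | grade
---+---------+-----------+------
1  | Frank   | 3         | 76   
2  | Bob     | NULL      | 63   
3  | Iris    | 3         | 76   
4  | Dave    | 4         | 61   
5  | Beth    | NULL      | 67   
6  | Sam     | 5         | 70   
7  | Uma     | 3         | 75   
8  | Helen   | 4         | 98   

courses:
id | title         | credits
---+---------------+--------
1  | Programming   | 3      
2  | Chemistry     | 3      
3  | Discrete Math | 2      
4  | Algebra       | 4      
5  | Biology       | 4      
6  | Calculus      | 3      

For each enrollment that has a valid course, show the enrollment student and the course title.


INNER JOIN keeps only enrollments rows whose course_id matches an id in courses. Walk through each enrollment:
  - enrollment 1 (Frank): course_id=3 -> matches Discrete Math
  - enrollment 2 (Bob): course_id=NULL, no match -> dropped
  - enrollment 3 (Iris): course_id=3 -> matches Discrete Math
  - enrollment 4 (Dave): course_id=4 -> matches Algebra
  - enrollment 5 (Beth): course_id=NULL, no match -> dropped
  - enrollment 6 (Sam): course_id=5 -> matches Biology
  - enrollment 7 (Uma): course_id=3 -> matches Discrete Math
  - enrollment 8 (Helen): course_id=4 -> matches Algebra
So 2 of 8 rows are dropped.

SQL:
SELECT a.student, b.title AS course
FROM enrollments a
INNER JOIN courses b ON a.course_id = b.id

Result:
student | course       
--------+--------------
Frank   | Discrete Math
Iris    | Discrete Math
Dave    | Algebra      
Sam     | Biology      
Uma     | Discrete Math
Helen   | Algebra      


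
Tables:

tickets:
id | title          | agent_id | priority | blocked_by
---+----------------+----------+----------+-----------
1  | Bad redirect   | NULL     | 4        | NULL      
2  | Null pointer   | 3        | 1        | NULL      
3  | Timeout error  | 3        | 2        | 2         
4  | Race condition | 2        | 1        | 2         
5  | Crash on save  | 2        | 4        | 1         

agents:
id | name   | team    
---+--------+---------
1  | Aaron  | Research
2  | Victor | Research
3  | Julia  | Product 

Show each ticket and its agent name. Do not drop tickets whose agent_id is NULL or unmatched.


LEFT JOIN keeps every row from tickets (the left table); where agent_id has no match in agents, the agent columns become NULL. Walk through each ticket:
  - ticket 1 (Bad redirect): agent_id=NULL, no match -> kept with NULL
  - ticket 2 (Null pointer): agent_id=3 -> matches Julia
  - ticket 3 (Timeout error): agent_id=3 -> matches Julia
  - ticket 4 (Race condition): agent_id=2 -> matches Victor
  - ticket 5 (Crash on save): agent_id=2 -> matches Victor
All 5 rows appear; 1 has NULL agent.

SQL:
SELECT a.title, b.name AS agent
FROM tickets a
LEFT JOIN agents b ON a.agent_id = b.id

Result:
title          | agent 
---------------+-------
Bad redirect   | NULL  
Null pointer   | Julia 
Timeout error  | Julia 
Race condition | Victor
Crash on save  | Victor


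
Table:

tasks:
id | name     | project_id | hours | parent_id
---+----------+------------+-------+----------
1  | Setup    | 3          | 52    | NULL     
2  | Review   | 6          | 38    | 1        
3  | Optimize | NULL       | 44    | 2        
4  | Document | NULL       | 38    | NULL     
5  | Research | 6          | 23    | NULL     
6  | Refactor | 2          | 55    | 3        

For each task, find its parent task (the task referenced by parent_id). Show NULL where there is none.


This is a self-join: tasks is joined to a second copy of itself, matching each row's parent_id to another row's id. Use LEFT JOIN so rows with parent_id=NULL are kept.
  - task 1 (Setup): parent_id=NULL -> NULL
  - task 2 (Review): parent_id=1 -> Setup
  - task 3 (Optimize): parent_id=2 -> Review
  - task 4 (Document): parent_id=NULL -> NULL
  - task 5 (Research): parent_id=NULL -> NULL
  - task 6 (Refactor): parent_id=3 -> Optimize

SQL:
SELECT a.name AS item, b.name AS parent
FROM tasks a
LEFT JOIN tasks b ON a.parent_id = b.id

Result:
item     | parent  
---------+---------
Setup    | NULL    
Review   | Setup   
Optimize | Review  
Document | NULL    
Research | NULL    
Refactor | Optimize


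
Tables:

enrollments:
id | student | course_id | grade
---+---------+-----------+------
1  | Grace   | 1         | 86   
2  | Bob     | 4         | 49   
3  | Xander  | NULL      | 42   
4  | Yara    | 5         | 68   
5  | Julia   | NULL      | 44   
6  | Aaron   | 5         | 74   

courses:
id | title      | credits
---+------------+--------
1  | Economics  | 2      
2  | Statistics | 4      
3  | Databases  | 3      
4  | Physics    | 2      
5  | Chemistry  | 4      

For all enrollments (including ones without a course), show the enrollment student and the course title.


LEFT JOIN keeps every row from enrollments (the left table); where course_id has no match in courses, the course columns become NULL. Walk through each enrollment:
  - enrollment 1 (Grace): course_id=1 -> matches Economics
  - enrollment 2 (Bob): course_id=4 -> matches Physics
  - enrollment 3 (Xander): course_id=NULL, no match -> kept with NULL
  - enrollment 4 (Yara): course_id=5 -> matches Chemistry
  - enrollment 5 (Julia): course_id=NULL, no match -> kept with NULL
  - enrollment 6 (Aaron): course_id=5 -> matches Chemistry
All 6 rows appear; 2 have NULL course.

SQL:
SELECT a.student, b.title AS course
FROM enrollments a
LEFT JOIN courses b ON a.course_id = b.id

Result:
student | course   
--------+----------
Grace   | Economics
Bob     | Physics  
Xander  | NULL     
Yara    | Chemistry
Julia   | NULL     
Aaron   | Chemistry
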